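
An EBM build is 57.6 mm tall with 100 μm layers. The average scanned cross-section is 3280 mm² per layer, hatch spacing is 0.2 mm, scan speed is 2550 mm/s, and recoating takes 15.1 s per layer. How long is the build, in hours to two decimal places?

Number of layers: 57.6 / 0.1 → 576 (rounded up).
Per-layer scan distance = 3280 / 0.2, so 16400 mm.
Per-layer scan time = 16400 / 2550 = 6.4314 s.
Layer cycle: 6.4314 + 15.1 → 21.5314 s.
Build time = 576 × 21.5314 = 12402.0864 s = 3.45 hours.

3.45 hours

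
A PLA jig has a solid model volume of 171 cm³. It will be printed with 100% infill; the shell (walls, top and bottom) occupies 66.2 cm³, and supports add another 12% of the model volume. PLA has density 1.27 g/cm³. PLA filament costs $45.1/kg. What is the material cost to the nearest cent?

$10.97

Volume inside the shell = 171 − 66.2 = 104.8 cm³.
Deposited infill = 1.00 × 104.8 = 104.8 cm³.
Support = 0.12 × 171, so 20.52 cm³.
Total extruded = 66.2 + 104.8 + 20.52, so 191.52 cm³.
Mass = 191.52 × 1.27 = 243.2304 g.
At $45.1/kg: 243.2304/1000 × 45.1 = $10.97.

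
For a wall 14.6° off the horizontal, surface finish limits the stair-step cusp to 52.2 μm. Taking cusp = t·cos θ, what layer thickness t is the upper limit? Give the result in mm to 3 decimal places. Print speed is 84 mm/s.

0.054 mm

t = h_c / cos θ = 0.0522 / 0.9677 = 0.054 mm.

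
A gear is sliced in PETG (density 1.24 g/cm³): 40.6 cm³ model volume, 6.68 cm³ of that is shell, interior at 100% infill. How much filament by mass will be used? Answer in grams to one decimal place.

Interior volume = 40.6 − 6.68, so 33.92 cm³.
Infill deposited: 1.00 × 33.92 → 33.92 cm³.
Deposited volume: 6.68 + 33.92 → 40.6 cm³.
Mass: 40.6 × 1.24 → 50.344 g.

50.3 g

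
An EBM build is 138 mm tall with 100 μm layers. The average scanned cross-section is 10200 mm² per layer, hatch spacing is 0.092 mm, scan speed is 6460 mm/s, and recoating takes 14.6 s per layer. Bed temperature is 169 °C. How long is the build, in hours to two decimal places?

12.18 hours

Layers = ⌈138/0.1⌉ = 1380.
Per-layer scan distance = 10200 / 0.092, so 110869.6 mm.
Per-layer scan time = 110869.6 / 6460, so 17.1625 s.
Time per layer = 17.1625 + 14.6, so 31.7625 s.
Total: 1380 × 31.7625 s = 43832.25 s → 12.18 hours.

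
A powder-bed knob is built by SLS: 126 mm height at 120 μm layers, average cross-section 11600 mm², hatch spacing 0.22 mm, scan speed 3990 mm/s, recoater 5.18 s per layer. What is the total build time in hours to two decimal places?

Layers = ⌈126/0.12⌉ = 1050.
Scan path per layer: 11600 / 0.22 → 52727.3 mm.
Scan time per layer: 52727.3 / 3990 → 13.2149 s.
Time per layer = 13.2149 + 5.18, so 18.3949 s.
1050 layers × 18.3949 s/layer = 19314.645 s, i.e. 5.37 hours.

5.37 hours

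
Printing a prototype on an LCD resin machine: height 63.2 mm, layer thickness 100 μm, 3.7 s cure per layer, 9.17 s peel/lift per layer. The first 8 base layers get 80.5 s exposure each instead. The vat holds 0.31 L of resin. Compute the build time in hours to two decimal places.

2.43 hours

Layers = ⌈63.2/0.1⌉ = 632.
Bottom layers = 8 × (80.5 + 9.17) = 717.36 s.
Normal layers: 624 × (3.7 + 9.17) → 8030.88 s.
Sum: 717.36 + 8030.88 = 8748.24 s → 2.43 hours.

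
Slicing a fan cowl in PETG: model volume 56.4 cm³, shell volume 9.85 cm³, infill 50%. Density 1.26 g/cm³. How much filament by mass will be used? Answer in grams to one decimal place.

Interior volume = 56.4 − 9.85, so 46.55 cm³.
Deposited infill = 0.50 × 46.55 = 23.275 cm³.
Total printed volume = 9.85 + 23.275, so 33.125 cm³.
Mass = 33.125 × 1.26, so 41.7375 g.

41.7 g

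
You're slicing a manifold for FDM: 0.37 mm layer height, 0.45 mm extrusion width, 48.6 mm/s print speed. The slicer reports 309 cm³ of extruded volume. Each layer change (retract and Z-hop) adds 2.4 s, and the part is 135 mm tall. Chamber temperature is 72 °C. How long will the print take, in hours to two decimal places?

10.85 hours

Extrusion cross-section = 0.37 × 0.45, so 0.1665 mm².
Toolpath length = 309 cm³ / 0.1665 mm² = 309000 / 0.1665 = 1855855.9 mm.
Time extruding = 1855855.9 / 48.6, so 38186.3 s.
Number of layers: 135 / 0.37 → 365 (rounded up).
Non-print overhead = 365 × 2.4, so 876 s.
Altogether 38186.3 + 876 = 39062.3 s, i.e. 10.85 hours.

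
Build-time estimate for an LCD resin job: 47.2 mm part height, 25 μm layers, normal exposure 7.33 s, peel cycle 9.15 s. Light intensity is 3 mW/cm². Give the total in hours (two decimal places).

8.64 hours

Number of layers: 47.2 / 0.025 → 1888 (rounded up).
Cycle time: 7.33 + 9.15 → 16.48 s.
Build time: 1888 × 16.48 s = 31114.24 s, i.e. 8.64 hours.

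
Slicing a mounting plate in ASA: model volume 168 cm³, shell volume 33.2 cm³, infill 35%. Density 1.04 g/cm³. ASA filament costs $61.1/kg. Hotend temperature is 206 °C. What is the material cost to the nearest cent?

Infill region: 168 − 33.2 → 134.8 cm³.
Infill volume = 0.35 × 134.8 = 47.18 cm³.
Total extruded: 33.2 + 47.18 → 80.38 cm³.
Mass = 80.38 × 1.04, so 83.5952 g.
Cost = 83.5952 g / 1000 × $61.1/kg = $5.11.

$5.11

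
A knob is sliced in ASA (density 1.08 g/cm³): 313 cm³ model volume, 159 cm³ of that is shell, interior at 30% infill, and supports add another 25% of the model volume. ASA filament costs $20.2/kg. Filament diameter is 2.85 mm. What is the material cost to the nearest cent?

$6.18

Infill region = 313 − 159, so 154 cm³.
Infill volume: 0.30 × 154 → 46.2 cm³.
Support: 0.25 × 313 → 78.25 cm³.
Total extruded: 159 + 46.2 + 78.25 → 283.45 cm³.
Mass: 283.45 × 1.08 → 306.126 g.
Cost = 306.126 g / 1000 × $20.2/kg = $6.18.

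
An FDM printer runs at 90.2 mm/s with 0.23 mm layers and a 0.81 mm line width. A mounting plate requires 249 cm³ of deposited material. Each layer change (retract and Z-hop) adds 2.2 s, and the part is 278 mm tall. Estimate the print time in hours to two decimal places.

Bead cross-section = 0.23 × 0.81 = 0.1863 mm².
Path length: 249000 mm³ / 0.1863 mm² → 1336553.9 mm.
Extrusion time: 1336553.9 / 90.2 → 14817.7 s.
Number of layers: 278 / 0.23 → 1209 (rounded up).
Layer-change overhead = 1209 × 2.2 = 2659.8 s.
Altogether 14817.7 + 2659.8 = 17477.5 s, i.e. 4.85 hours.

4.85 hours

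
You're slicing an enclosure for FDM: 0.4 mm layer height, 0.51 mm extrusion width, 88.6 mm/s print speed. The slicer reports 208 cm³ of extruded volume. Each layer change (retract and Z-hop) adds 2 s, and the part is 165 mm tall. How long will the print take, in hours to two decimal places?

3.43 hours

Line area = 0.4 × 0.51 = 0.204 mm².
Toolpath length = 208 cm³ / 0.204 mm² = 208000 / 0.204 = 1019607.8 mm.
Time extruding = 1019607.8 / 88.6, so 11508 s.
Layer count = ceil(165 / 0.4) = 413.
Non-print overhead = 413 × 2 = 826 s.
Altogether 11508 + 826 = 12334 s, i.e. 3.43 hours.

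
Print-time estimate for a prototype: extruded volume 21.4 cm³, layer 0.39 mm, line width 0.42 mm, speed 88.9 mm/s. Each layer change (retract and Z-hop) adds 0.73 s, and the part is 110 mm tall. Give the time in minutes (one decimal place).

Extrusion cross-section = 0.39 × 0.42, so 0.1638 mm².
Toolpath length = 21.4 cm³ / 0.1638 mm² = 21400 / 0.1638 = 130647.1 mm.
Print-move time: 130647.1 / 88.9 → 1469.6 s.
Number of layers: 110 / 0.39 → 283 (rounded up).
Z-hop total = 283 × 0.73, so 206.59 s.
Total = 1469.6 + 206.59 = 1676.19 s = 27.9 minutes.

27.9 minutes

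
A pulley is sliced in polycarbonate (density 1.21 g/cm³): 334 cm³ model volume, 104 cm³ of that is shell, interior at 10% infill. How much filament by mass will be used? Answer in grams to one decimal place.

153.7 g

Infill region = 334 − 104 = 230 cm³.
Deposited infill = 0.10 × 230 = 23 cm³.
Deposited volume = 104 + 23 = 127 cm³.
Mass = 127 × 1.21 = 153.67 g.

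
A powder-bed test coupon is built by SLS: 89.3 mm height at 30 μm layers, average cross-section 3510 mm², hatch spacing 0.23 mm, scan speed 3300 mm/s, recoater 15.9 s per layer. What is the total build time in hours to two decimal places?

16.97 hours

Number of layers: 89.3 / 0.03 → 2977 (rounded up).
Scan path per layer: 3510 / 0.23 → 15260.9 mm.
Per-layer scan time = 15260.9 / 3300 = 4.6245 s.
Time per layer = 4.6245 + 15.9, so 20.5245 s.
Total: 2977 × 20.5245 s = 61101.4365 s → 16.97 hours.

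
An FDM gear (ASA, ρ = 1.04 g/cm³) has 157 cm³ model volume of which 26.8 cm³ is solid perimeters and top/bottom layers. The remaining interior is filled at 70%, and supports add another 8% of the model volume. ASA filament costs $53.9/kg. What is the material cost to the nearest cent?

$7.32

Volume inside the shell = 157 − 26.8 = 130.2 cm³.
Deposited infill = 0.70 × 130.2 = 91.14 cm³.
Support = 0.08 × 157 = 12.56 cm³.
Total printed volume = 26.8 + 91.14 + 12.56, so 130.5 cm³.
Mass = 130.5 × 1.04 = 135.72 g.
At $53.9/kg: 135.72/1000 × 53.9 = $7.32.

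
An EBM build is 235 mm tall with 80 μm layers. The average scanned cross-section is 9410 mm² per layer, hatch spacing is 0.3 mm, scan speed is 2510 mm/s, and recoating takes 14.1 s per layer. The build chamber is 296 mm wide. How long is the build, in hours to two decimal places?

21.71 hours

Layer count = ceil(235 / 0.08) = 2938.
Per-layer scan distance = 9410 / 0.3 = 31366.7 mm.
Per-layer scan time = 31366.7 / 2510, so 12.4967 s.
Per-layer time = 12.4967 + 14.1, so 26.5967 s.
Total: 2938 × 26.5967 s = 78141.1046 s → 21.71 hours.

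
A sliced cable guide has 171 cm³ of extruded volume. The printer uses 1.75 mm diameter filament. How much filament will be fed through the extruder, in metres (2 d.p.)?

71.09 m

A = π r² = π × 0.875² = 2.4053 mm².
L = 171000 mm³ / 2.4053 mm² = 71093 mm, i.e. 71.09 m.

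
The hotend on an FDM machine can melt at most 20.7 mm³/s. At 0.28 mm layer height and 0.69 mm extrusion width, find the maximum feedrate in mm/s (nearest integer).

107 mm/s

Extrusion cross-section = 0.28 × 0.69, so 0.1932 mm².
v_max = Q/A = 20.7/0.1932 = 107.14 mm/s → 107 mm/s.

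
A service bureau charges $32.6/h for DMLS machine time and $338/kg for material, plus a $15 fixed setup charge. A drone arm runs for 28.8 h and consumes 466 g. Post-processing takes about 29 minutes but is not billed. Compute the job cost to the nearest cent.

$1111.39

Machine-time cost = 32.6 × 28.8, so $938.88.
Feedstock cost = 338 × 466/1000, so $157.508.
Total = 938.88 + 157.508 + 15 = 1111.388 ≈ $1111.39.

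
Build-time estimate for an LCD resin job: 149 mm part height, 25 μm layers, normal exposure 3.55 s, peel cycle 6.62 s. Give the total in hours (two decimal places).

Number of layers: 149 / 0.025 → 5960 (rounded up).
Per-layer time = 3.55 + 6.62 = 10.17 s.
Build time: 5960 × 10.17 s = 60613.2 s, i.e. 16.84 hours.

16.84 hours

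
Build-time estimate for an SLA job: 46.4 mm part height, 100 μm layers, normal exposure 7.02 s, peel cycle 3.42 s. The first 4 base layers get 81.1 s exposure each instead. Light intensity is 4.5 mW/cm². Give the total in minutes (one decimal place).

85.7 minutes

Number of layers: 46.4 / 0.1 → 464 (rounded up).
Bottom layers: 4 × (81.1 + 3.42) → 338.08 s.
Normal layers = 460 × (7.02 + 3.42) = 4802.4 s.
Total = 338.08 + 4802.4 = 5140.48 s = 85.7 minutes.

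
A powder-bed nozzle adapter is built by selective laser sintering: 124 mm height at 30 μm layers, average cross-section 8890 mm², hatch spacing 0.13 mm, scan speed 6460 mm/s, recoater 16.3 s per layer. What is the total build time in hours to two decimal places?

Layer count = ceil(124 / 0.03) = 4134.
Scan path per layer: 8890 / 0.13 → 68384.6 mm.
Laser time per layer = 68384.6 / 6460, so 10.5859 s.
Per-layer time = 10.5859 + 16.3 = 26.8859 s.
4134 layers × 26.8859 s/layer = 111146.3106 s, i.e. 30.87 hours.

30.87 hours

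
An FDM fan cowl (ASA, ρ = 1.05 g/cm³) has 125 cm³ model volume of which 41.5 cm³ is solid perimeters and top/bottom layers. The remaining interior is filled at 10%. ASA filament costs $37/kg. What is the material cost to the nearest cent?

$1.94

Interior volume = 125 − 41.5 = 83.5 cm³.
Infill volume = 0.10 × 83.5 = 8.35 cm³.
Deposited volume = 41.5 + 8.35 = 49.85 cm³.
Mass = 49.85 × 1.05, so 52.3425 g.
Cost = 52.3425 g / 1000 × $37/kg = $1.94.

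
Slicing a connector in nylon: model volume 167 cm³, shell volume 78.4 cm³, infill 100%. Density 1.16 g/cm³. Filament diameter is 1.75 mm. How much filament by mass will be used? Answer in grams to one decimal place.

193.7 g

Volume inside the shell: 167 − 78.4 → 88.6 cm³.
Deposited infill = 1.00 × 88.6 = 88.6 cm³.
Total printed volume: 78.4 + 88.6 → 167 cm³.
Mass = 167 × 1.16 = 193.72 g.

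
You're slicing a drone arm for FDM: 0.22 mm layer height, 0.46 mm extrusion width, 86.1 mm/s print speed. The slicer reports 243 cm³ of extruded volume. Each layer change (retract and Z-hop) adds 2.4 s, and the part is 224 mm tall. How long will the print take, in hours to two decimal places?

8.43 hours

Line area = 0.22 × 0.46 = 0.1012 mm².
Total extruded path = 243000/0.1012 = 2401185.8 mm.
Print-move time: 2401185.8 / 86.1 → 27888.3 s.
Number of layers: 224 / 0.22 → 1019 (rounded up).
Non-print overhead: 1019 × 2.4 → 2445.6 s.
Total = 27888.3 + 2445.6 = 30333.9 s = 8.43 hours.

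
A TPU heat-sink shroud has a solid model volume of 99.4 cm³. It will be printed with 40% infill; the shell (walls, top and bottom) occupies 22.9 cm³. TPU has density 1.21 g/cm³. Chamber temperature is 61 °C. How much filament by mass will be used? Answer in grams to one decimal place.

64.7 g

Volume inside the shell = 99.4 − 22.9 = 76.5 cm³.
Deposited infill = 0.40 × 76.5 = 30.6 cm³.
Total extruded: 22.9 + 30.6 → 53.5 cm³.
Mass = 53.5 × 1.21, so 64.735 g.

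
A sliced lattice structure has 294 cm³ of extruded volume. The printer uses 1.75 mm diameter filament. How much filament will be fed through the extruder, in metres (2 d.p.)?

Filament cross-section = π × (1.75/2)² = 2.4053 mm².
L = 294000 mm³ / 2.4053 mm² = 122230.08 mm, i.e. 122.23 m.

122.23 m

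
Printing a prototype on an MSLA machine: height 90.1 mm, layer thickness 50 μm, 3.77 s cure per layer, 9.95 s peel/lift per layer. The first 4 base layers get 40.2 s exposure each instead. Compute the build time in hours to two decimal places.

Layer count = ceil(90.1 / 0.05) = 1802.
Burn-in layers: 4 × (40.2 + 9.95) → 200.6 s.
Normal layers = 1798 × (3.77 + 9.95), so 24668.56 s.
Sum: 200.6 + 24668.56 = 24869.16 s → 6.91 hours.

6.91 hours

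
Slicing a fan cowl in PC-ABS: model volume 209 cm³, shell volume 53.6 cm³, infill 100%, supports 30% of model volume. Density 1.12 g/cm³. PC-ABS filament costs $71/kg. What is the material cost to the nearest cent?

$21.61

Interior volume = 209 − 53.6 = 155.4 cm³.
Deposited infill: 1.00 × 155.4 → 155.4 cm³.
Support = 0.30 × 209, so 62.7 cm³.
Total extruded: 53.6 + 155.4 + 62.7 → 271.7 cm³.
Mass: 271.7 × 1.12 → 304.304 g.
Cost = 304.304 g / 1000 × $71/kg = $21.61.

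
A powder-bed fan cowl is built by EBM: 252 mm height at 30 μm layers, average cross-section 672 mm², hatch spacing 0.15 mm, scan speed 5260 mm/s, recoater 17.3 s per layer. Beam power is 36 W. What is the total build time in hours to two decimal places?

Layer count = ceil(252 / 0.03) = 8400.
Per-layer scan distance = 672 / 0.15 = 4480 mm.
Beam time per layer = 4480 / 5260 = 0.8517 s.
Layer cycle = 0.8517 + 17.3, so 18.1517 s.
8400 layers × 18.1517 s/layer = 152474.28 s, i.e. 42.35 hours.

42.35 hours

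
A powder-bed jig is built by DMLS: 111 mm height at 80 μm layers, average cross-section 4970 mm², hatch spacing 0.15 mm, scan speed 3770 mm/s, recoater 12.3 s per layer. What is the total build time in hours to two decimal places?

8.13 hours

Number of layers: 111 / 0.08 → 1388 (rounded up).
Scan path per layer = 4970 / 0.15, so 33133.3 mm.
Scan time per layer = 33133.3 / 3770 = 8.7887 s.
Layer cycle = 8.7887 + 12.3 = 21.0887 s.
Build time = 1388 × 21.0887 = 29271.1156 s = 8.13 hours.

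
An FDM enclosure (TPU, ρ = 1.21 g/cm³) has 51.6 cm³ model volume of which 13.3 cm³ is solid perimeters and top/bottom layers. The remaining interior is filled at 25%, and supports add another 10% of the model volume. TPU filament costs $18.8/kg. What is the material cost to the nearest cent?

Volume inside the shell = 51.6 − 13.3, so 38.3 cm³.
Infill deposited: 0.25 × 38.3 → 9.575 cm³.
Support: 0.10 × 51.6 → 5.16 cm³.
Deposited volume = 13.3 + 9.575 + 5.16, so 28.035 cm³.
Mass = 28.035 × 1.21, so 33.92235 g.
Cost = 33.92235 g / 1000 × $18.8/kg = $0.64.

$0.64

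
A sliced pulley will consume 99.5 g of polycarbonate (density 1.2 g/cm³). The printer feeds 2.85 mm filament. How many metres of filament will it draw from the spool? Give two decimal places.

13.00 m

Extruded volume: 99.5/1.2 = 82.9167 cm³ (82916.7 mm³).
A = π r² = π × 1.425² = 6.3794 mm².
Length = 82916.7 / 6.3794 = 12997.57 mm = 13.00 m.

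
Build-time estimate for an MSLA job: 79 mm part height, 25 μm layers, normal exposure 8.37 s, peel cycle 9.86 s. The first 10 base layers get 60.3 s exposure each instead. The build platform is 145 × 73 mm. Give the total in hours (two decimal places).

16.15 hours

Number of layers: 79 / 0.025 → 3160 (rounded up).
Burn-in layers: 10 × (60.3 + 9.86) → 701.6 s.
Remaining layers = 3150 × (8.37 + 9.86), so 57424.5 s.
Total = 701.6 + 57424.5 = 58126.1 s = 16.15 hours.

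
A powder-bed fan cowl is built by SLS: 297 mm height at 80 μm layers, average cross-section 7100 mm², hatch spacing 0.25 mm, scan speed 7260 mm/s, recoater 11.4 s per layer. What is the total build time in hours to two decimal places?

Number of layers: 297 / 0.08 → 3713 (rounded up).
Per-layer scan distance: 7100 / 0.25 → 28400 mm.
Scan time per layer: 28400 / 7260 → 3.9118 s.
Layer cycle = 3.9118 + 11.4, so 15.3118 s.
3713 layers × 15.3118 s/layer = 56852.7134 s, i.e. 15.79 hours.

15.79 hours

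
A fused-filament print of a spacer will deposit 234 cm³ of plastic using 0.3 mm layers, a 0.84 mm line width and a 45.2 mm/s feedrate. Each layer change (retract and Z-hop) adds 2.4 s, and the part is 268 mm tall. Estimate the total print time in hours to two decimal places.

6.30 hours

Bead cross-section = 0.3 × 0.84 = 0.252 mm².
Path length: 234000 mm³ / 0.252 mm² → 928571.4 mm.
Extrusion time = 928571.4 / 45.2 = 20543.6 s.
Number of layers: 268 / 0.3 → 894 (rounded up).
Non-print overhead = 894 × 2.4, so 2145.6 s.
Altogether 20543.6 + 2145.6 = 22689.2 s, i.e. 6.30 hours.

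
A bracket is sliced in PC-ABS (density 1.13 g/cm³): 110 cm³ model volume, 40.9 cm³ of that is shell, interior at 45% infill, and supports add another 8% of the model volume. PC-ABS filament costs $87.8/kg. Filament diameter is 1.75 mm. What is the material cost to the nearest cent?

Volume inside the shell = 110 − 40.9, so 69.1 cm³.
Infill deposited: 0.45 × 69.1 → 31.095 cm³.
Support: 0.08 × 110 → 8.8 cm³.
Deposited volume: 40.9 + 31.095 + 8.8 → 80.795 cm³.
Mass = 80.795 × 1.13, so 91.29835 g.
Cost = 91.29835 g / 1000 × $87.8/kg = $8.02.

$8.02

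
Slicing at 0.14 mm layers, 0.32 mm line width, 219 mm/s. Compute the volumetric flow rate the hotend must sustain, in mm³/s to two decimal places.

9.81

Extrusion cross-section: 0.14 × 0.32 → 0.0448 mm².
Q = v·A = 219 × 0.0448 = 9.81 mm³/s.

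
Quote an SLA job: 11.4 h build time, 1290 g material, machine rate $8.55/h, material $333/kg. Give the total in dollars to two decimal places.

Machine cost: 8.55 × 11.4 → $97.47.
Material cost: 333 × 1290/1000 → $429.57.
Total = 97.47 + 429.57 = $527.04.

$527.04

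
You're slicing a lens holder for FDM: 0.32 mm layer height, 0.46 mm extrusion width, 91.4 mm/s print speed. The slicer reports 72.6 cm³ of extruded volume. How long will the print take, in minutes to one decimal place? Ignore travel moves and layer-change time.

Extrusion cross-section = 0.32 × 0.46, so 0.1472 mm².
Path length: 72600 mm³ / 0.1472 mm² → 493206.5 mm.
Print-move time = 493206.5 / 91.4, so 5396.1 s.
5396.1 s = 89.9 minutes.

89.9 minutes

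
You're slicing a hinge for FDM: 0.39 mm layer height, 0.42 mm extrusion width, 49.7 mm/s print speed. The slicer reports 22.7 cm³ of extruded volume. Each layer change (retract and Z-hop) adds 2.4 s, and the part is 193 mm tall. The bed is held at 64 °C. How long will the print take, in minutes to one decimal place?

Extrusion cross-section = 0.39 × 0.42 = 0.1638 mm².
Path length: 22700 mm³ / 0.1638 mm² → 138583.6 mm.
Extrusion time: 138583.6 / 49.7 → 2788.4 s.
Layers = ⌈193/0.39⌉ = 495.
Non-print overhead: 495 × 2.4 → 1188 s.
Altogether 2788.4 + 1188 = 3976.4 s, i.e. 66.3 minutes.

66.3 minutes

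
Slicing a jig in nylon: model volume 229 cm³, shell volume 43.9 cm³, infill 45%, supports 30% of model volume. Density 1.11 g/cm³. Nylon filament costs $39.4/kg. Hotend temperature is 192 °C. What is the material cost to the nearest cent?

Infill region: 229 − 43.9 → 185.1 cm³.
Infill volume = 0.45 × 185.1, so 83.295 cm³.
Support: 0.30 × 229 → 68.7 cm³.
Deposited volume = 43.9 + 83.295 + 68.7 = 195.895 cm³.
Mass = 195.895 × 1.11, so 217.44345 g.
At $39.4/kg: 217.44345/1000 × 39.4 = $8.57.

$8.57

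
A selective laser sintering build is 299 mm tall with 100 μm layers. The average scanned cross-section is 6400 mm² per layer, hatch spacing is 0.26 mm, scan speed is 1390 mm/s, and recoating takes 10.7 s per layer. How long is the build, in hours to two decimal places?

Number of layers: 299 / 0.1 → 2990 (rounded up).
Scan path per layer = 6400 / 0.26, so 24615.4 mm.
Laser time per layer = 24615.4 / 1390, so 17.7089 s.
Time per layer = 17.7089 + 10.7 = 28.4089 s.
Build time = 2990 × 28.4089 = 84942.611 s = 23.60 hours.

23.60 hours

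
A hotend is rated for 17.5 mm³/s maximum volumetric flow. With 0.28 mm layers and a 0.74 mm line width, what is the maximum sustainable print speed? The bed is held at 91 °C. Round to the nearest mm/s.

Extrusion cross-section: 0.28 × 0.74 → 0.2072 mm².
v_max = Q/A = 17.5/0.2072 = 84.46 mm/s → 84 mm/s.

84 mm/s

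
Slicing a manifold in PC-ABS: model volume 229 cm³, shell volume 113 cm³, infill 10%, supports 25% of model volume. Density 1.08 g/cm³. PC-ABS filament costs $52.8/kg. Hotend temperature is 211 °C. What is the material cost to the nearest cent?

Interior volume = 229 − 113 = 116 cm³.
Infill volume = 0.10 × 116, so 11.6 cm³.
Support: 0.25 × 229 → 57.25 cm³.
Deposited volume: 113 + 11.6 + 57.25 → 181.85 cm³.
Mass = 181.85 × 1.08 = 196.398 g.
Cost = 196.398 g / 1000 × $52.8/kg = $10.37.

$10.37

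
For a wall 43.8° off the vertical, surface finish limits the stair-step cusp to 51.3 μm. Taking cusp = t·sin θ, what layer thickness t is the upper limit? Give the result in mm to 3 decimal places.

0.074 mm

Layer height = cusp / sin(43.8°) = 0.0513 / 0.6921 = 0.074 mm.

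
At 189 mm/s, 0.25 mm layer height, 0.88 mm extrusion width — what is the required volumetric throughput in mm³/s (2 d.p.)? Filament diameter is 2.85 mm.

A = 0.25 × 0.88, so 0.22 mm².
Volumetric flow = 189 × 0.22 = 41.58 mm³/s.

41.58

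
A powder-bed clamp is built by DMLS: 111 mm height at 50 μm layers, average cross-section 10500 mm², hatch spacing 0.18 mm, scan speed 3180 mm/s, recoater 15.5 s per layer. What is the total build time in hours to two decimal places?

Layers = ⌈111/0.05⌉ = 2220.
Hatch length per layer: 10500 / 0.18 → 58333.3 mm.
Scan time per layer = 58333.3 / 3180 = 18.3438 s.
Per-layer time = 18.3438 + 15.5, so 33.8438 s.
Build time = 2220 × 33.8438 = 75133.236 s = 20.87 hours.

20.87 hours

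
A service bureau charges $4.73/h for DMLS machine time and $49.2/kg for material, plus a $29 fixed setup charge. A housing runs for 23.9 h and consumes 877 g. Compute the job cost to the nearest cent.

$185.20

Time charge = 4.73 × 23.9, so $113.047.
Material cost = 49.2 × 877/1000, so $43.1484.
Total = 113.047 + 43.1484 + 29 = 185.1954 ≈ $185.20.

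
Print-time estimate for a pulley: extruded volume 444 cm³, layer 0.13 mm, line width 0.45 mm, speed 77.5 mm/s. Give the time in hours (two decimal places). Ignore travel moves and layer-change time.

Bead cross-section = 0.13 × 0.45 = 0.0585 mm².
Toolpath length = 444 cm³ / 0.0585 mm² = 444000 / 0.0585 = 7589743.6 mm.
Time extruding = 7589743.6 / 77.5 = 97932.2 s.
In the requested units: 97932.2 s = 27.20 hours.

27.20 hours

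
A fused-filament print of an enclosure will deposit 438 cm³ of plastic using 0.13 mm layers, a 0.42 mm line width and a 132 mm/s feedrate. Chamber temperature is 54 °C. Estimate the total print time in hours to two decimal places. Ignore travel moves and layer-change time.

16.88 hours

Line area = 0.13 × 0.42, so 0.0546 mm².
Path length: 438000 mm³ / 0.0546 mm² → 8021978 mm.
Print-move time = 8021978 / 132 = 60772.6 s.
In the requested units: 60772.6 s = 16.88 hours.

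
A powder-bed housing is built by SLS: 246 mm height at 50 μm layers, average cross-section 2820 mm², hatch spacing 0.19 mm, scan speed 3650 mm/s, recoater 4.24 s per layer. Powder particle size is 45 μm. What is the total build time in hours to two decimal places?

Layer count = ceil(246 / 0.05) = 4920.
Scan path per layer = 2820 / 0.19 = 14842.1 mm.
Laser time per layer = 14842.1 / 3650 = 4.0663 s.
Layer cycle = 4.0663 + 4.24, so 8.3063 s.
4920 layers × 8.3063 s/layer = 40866.996 s, i.e. 11.35 hours.

11.35 hours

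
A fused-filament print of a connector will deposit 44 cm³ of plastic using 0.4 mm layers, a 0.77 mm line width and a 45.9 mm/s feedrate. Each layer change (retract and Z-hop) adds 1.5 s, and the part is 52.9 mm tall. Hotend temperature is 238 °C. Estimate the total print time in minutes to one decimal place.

55.2 minutes

Bead cross-section = 0.4 × 0.77 = 0.308 mm².
Path length: 44000 mm³ / 0.308 mm² → 142857.1 mm.
Extrusion time: 142857.1 / 45.9 → 3112.4 s.
Layer count = ceil(52.9 / 0.4) = 133.
Non-print overhead = 133 × 1.5 = 199.5 s.
Total = 3112.4 + 199.5 = 3311.9 s = 55.2 minutes.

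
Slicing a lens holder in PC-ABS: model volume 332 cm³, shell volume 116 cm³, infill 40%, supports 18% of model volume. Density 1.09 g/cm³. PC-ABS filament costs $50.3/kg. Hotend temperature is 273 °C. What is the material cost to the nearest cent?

Volume inside the shell = 332 − 116, so 216 cm³.
Infill deposited = 0.40 × 216 = 86.4 cm³.
Support = 0.18 × 332, so 59.76 cm³.
Deposited volume = 116 + 86.4 + 59.76, so 262.16 cm³.
Mass = 262.16 × 1.09, so 285.7544 g.
At $50.3/kg: 285.7544/1000 × 50.3 = $14.37.

$14.37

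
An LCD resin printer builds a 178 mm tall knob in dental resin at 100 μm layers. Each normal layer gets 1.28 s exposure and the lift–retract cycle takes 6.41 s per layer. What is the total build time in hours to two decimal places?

Layer count = ceil(178 / 0.1) = 1780.
Per-layer time: 1.28 + 6.41 → 7.69 s.
Build time: 1780 × 7.69 s = 13688.2 s, i.e. 3.80 hours.

3.80 hours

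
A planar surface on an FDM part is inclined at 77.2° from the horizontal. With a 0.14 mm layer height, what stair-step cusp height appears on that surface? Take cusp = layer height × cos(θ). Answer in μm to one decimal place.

31.0 μm

Cusp = layer height × cos(77.2°) = 0.14 × 0.2215 = 0.03101 mm = 31.0 μm.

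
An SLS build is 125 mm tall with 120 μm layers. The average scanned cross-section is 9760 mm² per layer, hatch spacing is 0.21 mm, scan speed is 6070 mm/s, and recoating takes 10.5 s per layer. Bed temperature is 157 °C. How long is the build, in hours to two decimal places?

5.26 hours

Layer count = ceil(125 / 0.12) = 1042.
Scan path per layer = 9760 / 0.21, so 46476.2 mm.
Per-layer scan time = 46476.2 / 6070 = 7.6567 s.
Time per layer: 7.6567 + 10.5 → 18.1567 s.
Build time = 1042 × 18.1567 = 18919.2814 s = 5.26 hours.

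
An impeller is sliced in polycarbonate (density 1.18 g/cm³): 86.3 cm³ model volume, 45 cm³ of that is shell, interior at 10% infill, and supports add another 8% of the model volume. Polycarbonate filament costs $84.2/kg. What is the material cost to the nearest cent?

$5.57

Volume inside the shell = 86.3 − 45, so 41.3 cm³.
Infill deposited = 0.10 × 41.3 = 4.13 cm³.
Support: 0.08 × 86.3 → 6.904 cm³.
Total printed volume: 45 + 4.13 + 6.904 → 56.034 cm³.
Mass: 56.034 × 1.18 → 66.12012 g.
At $84.2/kg: 66.12012/1000 × 84.2 = $5.57.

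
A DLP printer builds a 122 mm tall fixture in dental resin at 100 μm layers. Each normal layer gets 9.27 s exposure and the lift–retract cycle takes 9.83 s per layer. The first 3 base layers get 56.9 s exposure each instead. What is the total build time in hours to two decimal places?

6.51 hours

Layer count = ceil(122 / 0.1) = 1220.
Burn-in layers = 3 × (56.9 + 9.83), so 200.19 s.
Remaining layers = 1217 × (9.27 + 9.83) = 23244.7 s.
Total = 200.19 + 23244.7 = 23444.89 s = 6.51 hours.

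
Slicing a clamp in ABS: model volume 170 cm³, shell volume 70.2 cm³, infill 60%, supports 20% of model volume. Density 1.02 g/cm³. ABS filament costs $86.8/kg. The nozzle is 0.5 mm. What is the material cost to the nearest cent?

$14.53

Interior volume = 170 − 70.2, so 99.8 cm³.
Infill deposited = 0.60 × 99.8, so 59.88 cm³.
Support = 0.20 × 170 = 34 cm³.
Total extruded = 70.2 + 59.88 + 34, so 164.08 cm³.
Mass: 164.08 × 1.02 → 167.3616 g.
At $86.8/kg: 167.3616/1000 × 86.8 = $14.53.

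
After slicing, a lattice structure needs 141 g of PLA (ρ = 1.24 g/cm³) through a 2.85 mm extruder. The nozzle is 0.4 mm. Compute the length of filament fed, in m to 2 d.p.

17.82 m

Volume = 141 g / 1.24 g·cm⁻³ = 113.7097 cm³ = 113709.7 mm³.
Filament cross-section = π × (2.85/2)² = 6.3794 mm².
Length = 113709.7 / 6.3794 = 17824.51 mm = 17.82 m.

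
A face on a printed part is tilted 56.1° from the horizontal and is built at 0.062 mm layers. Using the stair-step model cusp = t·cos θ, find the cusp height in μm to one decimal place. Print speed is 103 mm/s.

34.6 μm

h_c = t·cos θ = 0.062 × 0.5577 = 0.034577 mm (34.6 μm).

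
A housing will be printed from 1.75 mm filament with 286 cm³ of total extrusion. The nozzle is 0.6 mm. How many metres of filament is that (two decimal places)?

118.90 m

Filament cross-section = π × (1.75/2)² = 2.4053 mm².
Length = 286 cm³ / 2.4053 mm² = 286000 / 2.4053 = 118904.09 mm = 118.90 m.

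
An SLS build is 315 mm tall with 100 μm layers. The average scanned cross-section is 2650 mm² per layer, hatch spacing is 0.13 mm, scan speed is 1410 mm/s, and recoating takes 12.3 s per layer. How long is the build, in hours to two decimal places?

Number of layers: 315 / 0.1 → 3150 (rounded up).
Scan path per layer: 2650 / 0.13 → 20384.6 mm.
Per-layer scan time = 20384.6 / 1410 = 14.4572 s.
Per-layer time: 14.4572 + 12.3 → 26.7572 s.
Total: 3150 × 26.7572 s = 84285.18 s → 23.41 hours.

23.41 hours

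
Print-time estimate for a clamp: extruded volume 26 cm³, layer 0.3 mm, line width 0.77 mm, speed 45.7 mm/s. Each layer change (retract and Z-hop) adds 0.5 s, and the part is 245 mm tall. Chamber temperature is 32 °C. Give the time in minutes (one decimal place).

47.9 minutes

Line area: 0.3 × 0.77 → 0.231 mm².
Toolpath length = 26 cm³ / 0.231 mm² = 26000 / 0.231 = 112554.1 mm.
Print-move time = 112554.1 / 45.7, so 2462.9 s.
Number of layers: 245 / 0.3 → 817 (rounded up).
Z-hop total = 817 × 0.5 = 408.5 s.
Total = 2462.9 + 408.5 = 2871.4 s = 47.9 minutes.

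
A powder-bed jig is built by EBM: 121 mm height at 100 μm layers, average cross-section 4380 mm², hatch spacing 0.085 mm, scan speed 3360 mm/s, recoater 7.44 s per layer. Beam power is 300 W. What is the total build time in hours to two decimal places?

7.66 hours

Number of layers: 121 / 0.1 → 1210 (rounded up).
Hatch length per layer = 4380 / 0.085 = 51529.4 mm.
Scan time per layer: 51529.4 / 3360 → 15.3361 s.
Layer cycle: 15.3361 + 7.44 → 22.7761 s.
Total: 1210 × 22.7761 s = 27559.081 s → 7.66 hours.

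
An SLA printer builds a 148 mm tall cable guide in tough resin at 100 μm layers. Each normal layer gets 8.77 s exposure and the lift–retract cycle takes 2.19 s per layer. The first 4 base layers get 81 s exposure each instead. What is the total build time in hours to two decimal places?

Layer count = ceil(148 / 0.1) = 1480.
Bottom layers = 4 × (81 + 2.19), so 332.76 s.
Normal layers = 1476 × (8.77 + 2.19), so 16176.96 s.
Sum: 332.76 + 16176.96 = 16509.72 s → 4.59 hours.

4.59 hours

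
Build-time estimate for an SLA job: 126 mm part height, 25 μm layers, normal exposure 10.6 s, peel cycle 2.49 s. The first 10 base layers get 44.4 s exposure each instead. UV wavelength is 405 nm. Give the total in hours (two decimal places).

18.42 hours

Layer count = ceil(126 / 0.025) = 5040.
Bottom layers: 10 × (44.4 + 2.49) → 468.9 s.
Remaining layers = 5030 × (10.6 + 2.49), so 65842.7 s.
Sum: 468.9 + 65842.7 = 66311.6 s → 18.42 hours.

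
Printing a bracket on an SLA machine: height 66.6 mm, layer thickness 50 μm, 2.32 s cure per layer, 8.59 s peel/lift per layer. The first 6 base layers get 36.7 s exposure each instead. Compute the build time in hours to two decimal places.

4.09 hours

Layer count = ceil(66.6 / 0.05) = 1332.
Bottom layers: 6 × (36.7 + 8.59) → 271.74 s.
Remaining layers = 1326 × (2.32 + 8.59), so 14466.66 s.
Total = 271.74 + 14466.66 = 14738.4 s = 4.09 hours.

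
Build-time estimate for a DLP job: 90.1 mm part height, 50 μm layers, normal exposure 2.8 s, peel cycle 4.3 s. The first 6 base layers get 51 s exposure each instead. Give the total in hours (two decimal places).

Number of layers: 90.1 / 0.05 → 1802 (rounded up).
Burn-in layers: 6 × (51 + 4.3) → 331.8 s.
Regular layers = 1796 × (2.8 + 4.3), so 12751.6 s.
Sum: 331.8 + 12751.6 = 13083.4 s → 3.63 hours.

3.63 hours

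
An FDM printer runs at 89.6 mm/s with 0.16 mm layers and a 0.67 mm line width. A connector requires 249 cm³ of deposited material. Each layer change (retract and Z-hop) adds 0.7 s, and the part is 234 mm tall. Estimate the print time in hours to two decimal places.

7.49 hours

Line area = 0.16 × 0.67, so 0.1072 mm².
Path length: 249000 mm³ / 0.1072 mm² → 2322761.2 mm.
Extrusion time = 2322761.2 / 89.6 = 25923.7 s.
Number of layers: 234 / 0.16 → 1463 (rounded up).
Layer-change overhead = 1463 × 0.7, so 1024.1 s.
Altogether 25923.7 + 1024.1 = 26947.8 s, i.e. 7.49 hours.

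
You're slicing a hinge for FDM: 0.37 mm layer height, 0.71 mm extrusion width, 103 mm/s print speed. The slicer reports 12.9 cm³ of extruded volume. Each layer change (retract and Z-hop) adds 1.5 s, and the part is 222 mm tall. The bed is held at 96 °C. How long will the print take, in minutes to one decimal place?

22.9 minutes

Extrusion cross-section: 0.37 × 0.71 → 0.2627 mm².
Path length: 12900 mm³ / 0.2627 mm² → 49105.4 mm.
Time extruding = 49105.4 / 103 = 476.8 s.
Number of layers: 222 / 0.37 → 600 (rounded up).
Layer-change overhead = 600 × 1.5 = 900 s.
Total = 476.8 + 900 = 1376.8 s = 22.9 minutes.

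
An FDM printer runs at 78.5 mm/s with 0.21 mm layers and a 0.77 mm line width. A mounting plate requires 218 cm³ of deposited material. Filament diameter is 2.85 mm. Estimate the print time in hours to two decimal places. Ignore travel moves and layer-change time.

Bead cross-section: 0.21 × 0.77 → 0.1617 mm².
Path length: 218000 mm³ / 0.1617 mm² → 1348175.6 mm.
Extrusion time: 1348175.6 / 78.5 → 17174.2 s.
In the requested units: 17174.2 s = 4.77 hours.

4.77 hours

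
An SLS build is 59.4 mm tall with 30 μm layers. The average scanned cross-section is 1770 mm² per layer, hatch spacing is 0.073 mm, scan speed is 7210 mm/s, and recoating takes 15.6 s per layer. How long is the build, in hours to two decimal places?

Layers = ⌈59.4/0.03⌉ = 1980.
Per-layer scan distance = 1770 / 0.073 = 24246.6 mm.
Per-layer scan time: 24246.6 / 7210 → 3.3629 s.
Layer cycle = 3.3629 + 15.6 = 18.9629 s.
Total: 1980 × 18.9629 s = 37546.542 s → 10.43 hours.

10.43 hours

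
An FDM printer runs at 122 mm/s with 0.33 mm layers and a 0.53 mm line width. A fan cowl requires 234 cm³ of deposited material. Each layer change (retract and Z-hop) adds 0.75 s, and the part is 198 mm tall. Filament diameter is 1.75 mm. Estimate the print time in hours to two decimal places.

3.17 hours

Extrusion cross-section = 0.33 × 0.53 = 0.1749 mm².
Path length: 234000 mm³ / 0.1749 mm² → 1337907.4 mm.
Print-move time = 1337907.4 / 122 = 10966.5 s.
Layers = ⌈198/0.33⌉ = 600.
Non-print overhead: 600 × 0.75 → 450 s.
Total = 10966.5 + 450 = 11416.5 s = 3.17 hours.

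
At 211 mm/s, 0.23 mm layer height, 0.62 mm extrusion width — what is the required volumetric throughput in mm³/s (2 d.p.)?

30.09

Extrusion cross-section = 0.23 × 0.62 = 0.1426 mm².
Volumetric flow = 211 × 0.1426 = 30.09 mm³/s.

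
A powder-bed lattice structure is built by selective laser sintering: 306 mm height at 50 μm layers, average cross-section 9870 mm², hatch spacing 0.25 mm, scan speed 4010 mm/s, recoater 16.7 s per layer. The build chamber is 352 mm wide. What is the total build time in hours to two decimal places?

Number of layers: 306 / 0.05 → 6120 (rounded up).
Per-layer scan distance = 9870 / 0.25, so 39480 mm.
Scan time per layer: 39480 / 4010 → 9.8454 s.
Layer cycle = 9.8454 + 16.7 = 26.5454 s.
Build time = 6120 × 26.5454 = 162457.848 s = 45.13 hours.

45.13 hours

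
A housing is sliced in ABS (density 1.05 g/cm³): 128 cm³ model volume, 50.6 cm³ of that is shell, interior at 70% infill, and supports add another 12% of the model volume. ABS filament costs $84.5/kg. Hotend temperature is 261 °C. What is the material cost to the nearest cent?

$10.66

Infill region = 128 − 50.6 = 77.4 cm³.
Deposited infill = 0.70 × 77.4, so 54.18 cm³.
Support = 0.12 × 128, so 15.36 cm³.
Total printed volume: 50.6 + 54.18 + 15.36 → 120.14 cm³.
Mass = 120.14 × 1.05, so 126.147 g.
Cost = 126.147 g / 1000 × $84.5/kg = $10.66.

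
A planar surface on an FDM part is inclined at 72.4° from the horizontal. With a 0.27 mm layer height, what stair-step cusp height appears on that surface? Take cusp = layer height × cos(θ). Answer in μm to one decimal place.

81.6 μm

Cusp = layer height × cos(72.4°) = 0.27 × 0.3024 = 0.081648 mm = 81.6 μm.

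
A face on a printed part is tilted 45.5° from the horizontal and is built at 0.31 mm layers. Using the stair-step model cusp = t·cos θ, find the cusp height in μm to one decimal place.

Cusp = layer height × cos(45.5°) = 0.31 × 0.7009 = 0.217279 mm = 217.3 μm.

217.3 μm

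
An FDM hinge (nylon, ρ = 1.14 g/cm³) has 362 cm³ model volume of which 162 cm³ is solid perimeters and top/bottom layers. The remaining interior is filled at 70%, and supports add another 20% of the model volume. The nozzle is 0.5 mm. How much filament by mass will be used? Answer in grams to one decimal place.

426.8 g

Infill region = 362 − 162, so 200 cm³.
Infill volume = 0.70 × 200, so 140 cm³.
Support: 0.20 × 362 → 72.4 cm³.
Deposited volume = 162 + 140 + 72.4, so 374.4 cm³.
Mass: 374.4 × 1.14 → 426.816 g.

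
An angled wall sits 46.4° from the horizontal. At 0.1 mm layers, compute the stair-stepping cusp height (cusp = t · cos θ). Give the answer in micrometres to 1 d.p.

h_c = t·cos θ = 0.1 × 0.6896 = 0.06896 mm (69.0 μm).

69.0 μm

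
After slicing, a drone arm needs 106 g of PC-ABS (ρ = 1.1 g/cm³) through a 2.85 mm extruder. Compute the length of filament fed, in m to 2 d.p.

Volume = 106 g / 1.1 g·cm⁻³ = 96.3636 cm³ = 96363.6 mm³.
Filament cross-section = π × (2.85/2)² = 6.3794 mm².
L = V/A = 96363.6/6.3794 = 15105.43 mm → 15.11 m.

15.11 m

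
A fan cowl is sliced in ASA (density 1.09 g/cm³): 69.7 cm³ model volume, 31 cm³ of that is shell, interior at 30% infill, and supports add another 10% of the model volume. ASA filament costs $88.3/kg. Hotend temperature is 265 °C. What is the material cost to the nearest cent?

$4.77

Interior volume = 69.7 − 31, so 38.7 cm³.
Infill deposited = 0.30 × 38.7, so 11.61 cm³.
Support = 0.10 × 69.7, so 6.97 cm³.
Deposited volume = 31 + 11.61 + 6.97 = 49.58 cm³.
Mass: 49.58 × 1.09 → 54.0422 g.
Cost = 54.0422 g / 1000 × $88.3/kg = $4.77.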